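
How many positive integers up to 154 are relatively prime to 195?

77

Prime factors of 195: 3, 5, 13. Count integers ≤ 154 divisible by none of them.
By inclusion–exclusion: 154 − ⌊154/3⌋ − ⌊154/5⌋ − ⌊154/13⌋ + ⌊154/15⌋ + ⌊154/39⌋ + ⌊154/65⌋ − ⌊154/195⌋ = 77.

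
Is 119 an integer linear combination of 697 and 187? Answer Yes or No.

gcd(697, 187): 697 = 3·187 + 136; 187 = 1·136 + 51; 136 = 2·51 + 34; 51 = 1·34 + 17; 34 = 2·17 + 0 → 17
17 divides 119, so a solution exists.

Yes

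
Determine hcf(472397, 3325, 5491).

19

gcd(472397, 3325): 472397 = 142·3325 + 247; 3325 = 13·247 + 114; 247 = 2·114 + 19; 114 = 6·19 + 0 → 19
gcd(19, 5491): 5491 = 289·19 + 0 → 19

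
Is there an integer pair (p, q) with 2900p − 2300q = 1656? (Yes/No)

gcd(2900, 2300): 2900 = 1·2300 + 600; 2300 = 3·600 + 500; 600 = 1·500 + 100; 500 = 5·100 + 0 → 100
100 does not divide 1656, so a solution does not exist.

No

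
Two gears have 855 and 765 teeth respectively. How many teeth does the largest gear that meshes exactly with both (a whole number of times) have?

45

855 = 3² · 5 · 19
765 = 3² · 5 · 17
Common: 3² · 5 = 45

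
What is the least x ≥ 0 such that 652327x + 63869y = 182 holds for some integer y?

89

gcd(652327, 63869) = 13 (Euclid: 652327 = 10·63869 + 13637; 63869 = 4·13637 + 9321; 13637 = 1·9321 + 4316; 9321 = 2·4316 + 689; 4316 = 6·689 + 182; 689 = 3·182 + 143; 182 = 1·143 + 39; 143 = 3·39 + 26; 39 = 1·26 + 13; 26 = 2·13 + 0), and 13 | 182.
Extended Euclid: 652327·(1761) + 63869·(-17986) = 13. Scale by 14: x₀ = 24654.
General solution x = x₀ + 4913t; reducing mod 4913 gives x = 89 (and y = -909).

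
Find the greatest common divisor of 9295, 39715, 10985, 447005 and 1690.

845

9295 = 5 · 11 · 13²; 39715 = 5 · 13² · 47; 10985 = 5 · 13³; 447005 = 5 · 13² · 23²; 1690 = 2 · 5 · 13²
gcd takes min exponent of each prime: 5 · 13² = 845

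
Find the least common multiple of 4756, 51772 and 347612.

2893174676

lcm(4756, 51772) = 4756·51772/gcd = 246227632/4 = 61556908
lcm(61556908, 347612) = 61556908·347612/gcd = 21397919903696/7396 = 2893174676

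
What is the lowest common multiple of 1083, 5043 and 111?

lcm(1083, 5043) = 1083·5043/gcd = 5461569/3 = 1820523
lcm(1820523, 111) = 1820523·111/gcd = 202078053/3 = 67359351

67359351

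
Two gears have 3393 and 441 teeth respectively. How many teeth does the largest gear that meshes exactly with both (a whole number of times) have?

9

3393 = 3² · 13 · 29
441 = 3² · 7²
Common: 3² = 9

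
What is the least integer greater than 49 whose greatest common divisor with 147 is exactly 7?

56

147 = 7·21. Any a with gcd(a, 147) = 7 is a multiple of 7, say 7s, with s coprime to 21.
Need s > 49/7, so s ≥ 8. First s ≥ 8 with gcd(s, 21) = 1 is s = 8. Thus a = 7·8 = 56.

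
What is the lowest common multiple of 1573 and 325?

1573 = 11² · 13; 325 = 5² · 13
max exponents: 5² · 11² · 13 = 39325

39325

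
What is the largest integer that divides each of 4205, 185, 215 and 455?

5

gcd(4205, 185): 4205 = 22·185 + 135; 185 = 1·135 + 50; 135 = 2·50 + 35; 50 = 1·35 + 15; 35 = 2·15 + 5; 15 = 3·5 + 0 → 5
gcd(5, 215): 215 = 43·5 + 0 → 5
gcd(5, 455): 455 = 91·5 + 0 → 5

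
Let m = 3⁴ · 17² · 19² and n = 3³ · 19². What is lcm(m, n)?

8450649

max exponent per prime: 3⁴ · 17² · 19² = 8450649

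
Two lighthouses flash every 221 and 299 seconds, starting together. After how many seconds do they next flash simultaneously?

5083

221 = 13 · 17; 299 = 13 · 23
max exponents: 13 · 17 · 23 = 5083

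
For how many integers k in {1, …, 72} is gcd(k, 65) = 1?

Prime factors of 65: 5, 13. Count integers ≤ 72 divisible by none of them.
By inclusion–exclusion: 72 − ⌊72/5⌋ − ⌊72/13⌋ + ⌊72/65⌋ = 54.

54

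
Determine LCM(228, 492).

gcd first: 492 = 2·228 + 36; 228 = 6·36 + 12; 36 = 3·12 + 0 → gcd = 12
lcm = 228·492/gcd = 112176/12 = 9348

9348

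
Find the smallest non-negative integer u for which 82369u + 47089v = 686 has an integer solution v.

Reduce mod 47089: 82369u ≡ 686 (mod 47089). With g = gcd(82369, 47089) = 49 dividing 686, divide through: 1681u ≡ 14 (mod 961).
Since gcd(1681, 961) = 1, u ≡ 14·(1681)⁻¹ ≡ 622 (mod 961). Smallest non-negative: 622.

622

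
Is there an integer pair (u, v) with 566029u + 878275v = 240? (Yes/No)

No

gcd(566029, 878275): 878275 = 1·566029 + 312246; 566029 = 1·312246 + 253783; 312246 = 1·253783 + 58463; 253783 = 4·58463 + 19931; 58463 = 2·19931 + 18601; 19931 = 1·18601 + 1330; 18601 = 13·1330 + 1311; 1330 = 1·1311 + 19; 1311 = 69·19 + 0 → 19
19 does not divide 240, so a solution does not exist.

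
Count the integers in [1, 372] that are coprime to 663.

663 = 3·13·17. Inclusion–exclusion on these primes:
372 − ⌊372/3⌋ − ⌊372/13⌋ − ⌊372/17⌋ + ⌊372/39⌋ + ⌊372/51⌋ + ⌊372/221⌋ − ⌊372/663⌋ = 216

216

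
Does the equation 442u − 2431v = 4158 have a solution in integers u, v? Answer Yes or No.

No

By Bézout, 442u − 2431v = 4158 has integer solutions iff gcd(442, 2431) | 4158.
Euclid: 2431 = 5·442 + 221; 442 = 2·221 + 0. gcd = 221; 4158 mod 221 = 180. No.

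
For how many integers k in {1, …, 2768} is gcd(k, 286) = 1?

1162

286 = 2·11·13. Inclusion–exclusion on these primes:
2768 − ⌊2768/2⌋ − ⌊2768/11⌋ − ⌊2768/13⌋ + ⌊2768/22⌋ + ⌊2768/26⌋ + ⌊2768/143⌋ − ⌊2768/286⌋ = 1162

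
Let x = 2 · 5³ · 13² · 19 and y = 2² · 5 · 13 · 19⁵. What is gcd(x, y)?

min exponent per shared prime: 2 · 5 · 13 · 19 = 2470

2470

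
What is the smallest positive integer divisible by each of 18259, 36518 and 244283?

lcm(18259, 36518) = 18259·36518/gcd = 666782162/18259 = 36518
lcm(36518, 244283) = 36518·244283/gcd = 8920726594/19 = 469511926

469511926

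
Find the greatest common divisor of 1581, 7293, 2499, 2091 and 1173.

1581 = 3 · 17 · 31; 7293 = 3 · 11 · 13 · 17; 2499 = 3 · 7² · 17; 2091 = 3 · 17 · 41; 1173 = 3 · 17 · 23
gcd takes min exponent of each prime: 3 · 17 = 51

51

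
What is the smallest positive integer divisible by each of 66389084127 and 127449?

gcd first: 66389084127 = 520907·127449 + 7884; 127449 = 16·7884 + 1305; 7884 = 6·1305 + 54; 1305 = 24·54 + 9; 54 = 6·9 + 0 → gcd = 9
lcm = 66389084127·127449/gcd = 8461222382902023/9 = 940135820322447

940135820322447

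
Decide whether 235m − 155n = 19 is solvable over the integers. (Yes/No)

gcd(235, 155): 235 = 1·155 + 80; 155 = 1·80 + 75; 80 = 1·75 + 5; 75 = 15·5 + 0 → 5
5 does not divide 19, so a solution does not exist.

No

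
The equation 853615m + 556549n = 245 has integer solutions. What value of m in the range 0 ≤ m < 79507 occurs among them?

69763

Euclid: 853615 = 1·556549 + 297066; 556549 = 1·297066 + 259483; 297066 = 1·259483 + 37583; 259483 = 6·37583 + 33985; 37583 = 1·33985 + 3598; 33985 = 9·3598 + 1603; 3598 = 2·1603 + 392; 1603 = 4·392 + 35; 392 = 11·35 + 7; 35 = 5·7 + 0 → gcd = 7; 245 = 7·35.
Back-substitution yields 853615·(15623) + 556549·(-23962) = 7, so one solution is m = 15623·35 = 546805, n = -23962·35 = -838670.
Solutions in m differ by 556549/7 = 79507; the one in [0, 79507) is 546805 mod 79507 = 69763.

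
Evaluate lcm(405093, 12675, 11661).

405093 = 3 · 13² · 17 · 47; 12675 = 3 · 5² · 13²; 11661 = 3 · 13² · 23
lcm takes max exponent of each prime: 3 · 5² · 13² · 17 · 23 · 47 = 232928475

232928475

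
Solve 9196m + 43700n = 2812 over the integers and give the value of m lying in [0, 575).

gcd(9196, 43700) = 76 (Euclid: 43700 = 4·9196 + 6916; 9196 = 1·6916 + 2280; 6916 = 3·2280 + 76; 2280 = 30·76 + 0), and 76 | 2812.
Extended Euclid: 9196·(-19) + 43700·(4) = 76. Scale by 37: m₀ = -703.
General solution m = m₀ + 575t; reducing mod 575 gives m = 447 (and n = -94).

447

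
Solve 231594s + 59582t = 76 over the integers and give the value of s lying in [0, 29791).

6167

Reduce mod 59582: 231594s ≡ 76 (mod 59582). With g = gcd(231594, 59582) = 2 dividing 76, divide through: 115797s ≡ 38 (mod 29791).
Since gcd(115797, 29791) = 1, s ≡ 38·(115797)⁻¹ ≡ 6167 (mod 29791). Smallest non-negative: 6167.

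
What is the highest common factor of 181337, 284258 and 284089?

181337 = 13² · 29 · 37; 284258 = 2 · 13² · 29²; 284089 = 13² · 41²
gcd takes min exponent of each prime: 13² = 169

169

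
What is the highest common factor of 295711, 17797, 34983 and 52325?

13

295711 = 13 · 23² · 43; 17797 = 13 · 37²; 34983 = 3² · 13² · 23; 52325 = 5² · 7 · 13 · 23
gcd takes min exponent of each prime: 13 = 13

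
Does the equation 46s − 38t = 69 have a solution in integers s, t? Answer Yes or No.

By Bézout, 46s − 38t = 69 has integer solutions iff gcd(46, 38) | 69.
Euclid: 46 = 1·38 + 8; 38 = 4·8 + 6; 8 = 1·6 + 2; 6 = 3·2 + 0. gcd = 2; 69 mod 2 = 1. No.

No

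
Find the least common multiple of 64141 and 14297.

64141 = 7³ · 11 · 17; 14297 = 17 · 29²
max exponents: 7³ · 11 · 17 · 29² = 53942581

53942581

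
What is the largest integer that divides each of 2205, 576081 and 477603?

gcd(2205, 576081): 576081 = 261·2205 + 576; 2205 = 3·576 + 477; 576 = 1·477 + 99; 477 = 4·99 + 81; 99 = 1·81 + 18; 81 = 4·18 + 9; 18 = 2·9 + 0 → 9
gcd(9, 477603): 477603 = 53067·9 + 0 → 9

9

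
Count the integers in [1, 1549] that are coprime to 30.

414

Prime factors of 30: 2, 3, 5. Count integers ≤ 1549 divisible by none of them.
By inclusion–exclusion: 1549 − ⌊1549/2⌋ − ⌊1549/3⌋ − ⌊1549/5⌋ + ⌊1549/6⌋ + ⌊1549/10⌋ + ⌊1549/15⌋ − ⌊1549/30⌋ = 414.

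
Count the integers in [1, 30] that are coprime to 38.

38 = 2·19. Inclusion–exclusion on these primes:
30 − ⌊30/2⌋ − ⌊30/19⌋ + ⌊30/38⌋ = 14

14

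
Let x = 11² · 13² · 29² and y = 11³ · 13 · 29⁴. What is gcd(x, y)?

1322893

min exponent per shared prime: 11² · 13 · 29² = 1322893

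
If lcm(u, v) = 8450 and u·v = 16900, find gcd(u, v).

gcd·lcm = product, so gcd = 16900/8450 = 2.

2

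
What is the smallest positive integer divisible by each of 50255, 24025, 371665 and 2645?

lcm(50255, 24025) = 50255·24025/gcd = 1207376375/5 = 241475275
lcm(241475275, 371665) = 241475275·371665/gcd = 89747908082875/5 = 17949581616575
lcm(17949581616575, 2645) = 17949581616575·2645/gcd = 47476643375840875/2645 = 17949581616575

17949581616575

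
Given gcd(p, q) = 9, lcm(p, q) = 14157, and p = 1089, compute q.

117

p·q = gcd·lcm = 9·14157 = 127413, so q = 127413/1089 = 117.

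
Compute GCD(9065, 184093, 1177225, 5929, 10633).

49

gcd(9065, 184093): 184093 = 20·9065 + 2793; 9065 = 3·2793 + 686; 2793 = 4·686 + 49; 686 = 14·49 + 0 → 49
gcd(49, 1177225): 1177225 = 24025·49 + 0 → 49
gcd(49, 5929): 5929 = 121·49 + 0 → 49
gcd(49, 10633): 10633 = 217·49 + 0 → 49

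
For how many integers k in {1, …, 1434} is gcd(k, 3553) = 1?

1162

3553 = 11·17·19. Inclusion–exclusion on these primes:
1434 − ⌊1434/11⌋ − ⌊1434/17⌋ − ⌊1434/19⌋ + ⌊1434/187⌋ + ⌊1434/209⌋ + ⌊1434/323⌋ − ⌊1434/3553⌋ = 1162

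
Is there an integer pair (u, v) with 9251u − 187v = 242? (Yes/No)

By Bézout, 9251u − 187v = 242 has integer solutions iff gcd(9251, 187) | 242.
Euclid: 9251 = 49·187 + 88; 187 = 2·88 + 11; 88 = 8·11 + 0. gcd = 11; 242 mod 11 = 0. Yes.

Yes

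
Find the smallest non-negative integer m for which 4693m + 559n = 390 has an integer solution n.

22

Reduce mod 559: 4693m ≡ 390 (mod 559). With g = gcd(4693, 559) = 13 dividing 390, divide through: 361m ≡ 30 (mod 43).
Since gcd(361, 43) = 1, m ≡ 30·(361)⁻¹ ≡ 22 (mod 43). Smallest non-negative: 22.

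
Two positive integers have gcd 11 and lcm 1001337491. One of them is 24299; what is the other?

453299

Using pq = gcd(p,q)·lcm(p,q) = 11·1001337491 = 11014712401, we get q = 11014712401/24299 = 453299.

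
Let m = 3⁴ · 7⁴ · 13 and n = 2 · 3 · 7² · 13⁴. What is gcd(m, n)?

min exponent per shared prime: 3 · 7² · 13 = 1911

1911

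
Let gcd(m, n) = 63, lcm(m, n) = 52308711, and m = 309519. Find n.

10647

Using mn = gcd(m,n)·lcm(m,n) = 63·52308711 = 3295448793, we get n = 3295448793/309519 = 10647.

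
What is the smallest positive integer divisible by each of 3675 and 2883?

3531675

gcd first: 3675 = 1·2883 + 792; 2883 = 3·792 + 507; 792 = 1·507 + 285; 507 = 1·285 + 222; 285 = 1·222 + 63; 222 = 3·63 + 33; 63 = 1·33 + 30; 33 = 1·30 + 3; 30 = 10·3 + 0 → gcd = 3
lcm = 3675·2883/gcd = 10595025/3 = 3531675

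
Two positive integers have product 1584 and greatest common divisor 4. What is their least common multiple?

For any two positive integers, gcd × lcm equals their product. Hence lcm = 1584 / 4 = 396.

396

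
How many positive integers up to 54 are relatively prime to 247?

48

247 = 13·19. Inclusion–exclusion on these primes:
54 − ⌊54/13⌋ − ⌊54/19⌋ + ⌊54/247⌋ = 48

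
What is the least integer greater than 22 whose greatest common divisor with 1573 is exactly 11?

33

1573 = 11·143. Any t with gcd(t, 1573) = 11 is a multiple of 11, say 11s, with s coprime to 143.
Need s > 22/11, so s ≥ 3. First s ≥ 3 with gcd(s, 143) = 1 is s = 3. Thus t = 11·3 = 33.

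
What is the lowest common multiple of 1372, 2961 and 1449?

1372 = 2² · 7³; 2961 = 3² · 7 · 47; 1449 = 3² · 7 · 23
lcm takes max exponent of each prime: 2² · 3² · 7³ · 23 · 47 = 13348188

13348188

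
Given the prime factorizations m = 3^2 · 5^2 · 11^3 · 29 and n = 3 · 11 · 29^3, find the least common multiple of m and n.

max exponent per prime: 3^2 · 5^2 · 11^3 · 29^3 = 7303895775

7303895775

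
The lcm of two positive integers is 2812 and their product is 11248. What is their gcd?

gcd·lcm = product, so gcd = 11248/2812 = 4.

4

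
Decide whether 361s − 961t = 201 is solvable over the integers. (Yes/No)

Yes

By Bézout, 361s − 961t = 201 has integer solutions iff gcd(361, 961) | 201.
Euclid: 961 = 2·361 + 239; 361 = 1·239 + 122; 239 = 1·122 + 117; 122 = 1·117 + 5; 117 = 23·5 + 2; 5 = 2·2 + 1; 2 = 2·1 + 0. gcd = 1; 201 mod 1 = 0. Yes.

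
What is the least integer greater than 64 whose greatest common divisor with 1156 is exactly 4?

1156 = 4·289. Any m with gcd(m, 1156) = 4 is a multiple of 4, say 4s, with s coprime to 289.
Need s > 64/4, so s ≥ 17. First s ≥ 17 with gcd(s, 289) = 1 is s = 18. Thus m = 4·18 = 72.

72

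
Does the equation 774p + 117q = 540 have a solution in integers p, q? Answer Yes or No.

Yes

By Bézout, 774p + 117q = 540 has integer solutions iff gcd(774, 117) | 540.
Euclid: 774 = 6·117 + 72; 117 = 1·72 + 45; 72 = 1·45 + 27; 45 = 1·27 + 18; 27 = 1·18 + 9; 18 = 2·9 + 0. gcd = 9; 540 mod 9 = 0. Yes.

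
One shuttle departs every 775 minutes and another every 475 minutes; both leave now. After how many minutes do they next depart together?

14725

775 = 5² · 31; 475 = 5² · 19
max exponents: 5² · 19 · 31 = 14725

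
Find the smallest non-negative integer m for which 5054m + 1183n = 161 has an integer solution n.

85

Reduce mod 1183: 5054m ≡ 161 (mod 1183). With g = gcd(5054, 1183) = 7 dividing 161, divide through: 722m ≡ 23 (mod 169).
Since gcd(722, 169) = 1, m ≡ 23·(722)⁻¹ ≡ 85 (mod 169). Smallest non-negative: 85.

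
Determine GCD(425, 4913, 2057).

17

425 = 5² · 17; 4913 = 17³; 2057 = 11² · 17
gcd takes min exponent of each prime: 17 = 17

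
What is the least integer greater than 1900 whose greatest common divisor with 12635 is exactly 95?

12635 = 95·133. Any x with gcd(x, 12635) = 95 is a multiple of 95, say 95s, with s coprime to 133.
Need s > 1900/95, so s ≥ 21. First s ≥ 21 with gcd(s, 133) = 1 is s = 22. Thus x = 95·22 = 2090.

2090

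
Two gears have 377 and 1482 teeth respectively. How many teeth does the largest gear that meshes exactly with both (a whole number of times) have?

13

377 = 13 · 29
1482 = 2 · 3 · 13 · 19
Common: 13 = 13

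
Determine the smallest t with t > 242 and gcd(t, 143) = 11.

gcd(t, 143) = 11 forces 11 | t; write t = 11s. Then gcd(11s, 11·13) = 11·gcd(s, 13), so need gcd(s, 13) = 1.
11s > 242 gives s ≥ 23. The least s ≥ 23 coprime to 13 is 23, so t = 11·23 = 253.

253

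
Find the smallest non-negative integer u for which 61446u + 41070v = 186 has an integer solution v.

2711

gcd(61446, 41070) = 6 (Euclid: 61446 = 1·41070 + 20376; 41070 = 2·20376 + 318; 20376 = 64·318 + 24; 318 = 13·24 + 6; 24 = 4·6 + 0), and 6 | 186.
Extended Euclid: 61446·(-1679) + 41070·(2512) = 6. Scale by 31: u₀ = -52049.
General solution u = u₀ + 6845t; reducing mod 6845 gives u = 2711 (and v = -4056).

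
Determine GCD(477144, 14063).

1

Euclid: 477144 = 33·14063 + 13065; 14063 = 1·13065 + 998; 13065 = 13·998 + 91; 998 = 10·91 + 88; 91 = 1·88 + 3; 88 = 29·3 + 1; 3 = 3·1 + 0. Last nonzero remainder: 1.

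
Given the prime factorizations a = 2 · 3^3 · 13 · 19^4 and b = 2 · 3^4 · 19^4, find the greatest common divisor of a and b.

min exponent per shared prime: 2 · 3^3 · 19^4 = 7037334

7037334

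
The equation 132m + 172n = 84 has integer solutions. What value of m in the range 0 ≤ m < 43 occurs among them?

28

Euclid: 172 = 1·132 + 40; 132 = 3·40 + 12; 40 = 3·12 + 4; 12 = 3·4 + 0 → gcd = 4; 84 = 4·21.
Back-substitution yields 132·(-13) + 172·(10) = 4, so one solution is m = -13·21 = -273, n = 10·21 = 210.
Solutions in m differ by 172/4 = 43; the one in [0, 43) is -273 mod 43 = 28.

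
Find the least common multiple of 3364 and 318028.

3364 = 2² · 29²; 318028 = 2² · 43³
max exponents: 2² · 29² · 43³ = 267461548

267461548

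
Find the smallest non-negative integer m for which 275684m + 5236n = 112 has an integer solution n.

287

Euclid: 275684 = 52·5236 + 3412; 5236 = 1·3412 + 1824; 3412 = 1·1824 + 1588; 1824 = 1·1588 + 236; 1588 = 6·236 + 172; 236 = 1·172 + 64; 172 = 2·64 + 44; 64 = 1·44 + 20; 44 = 2·20 + 4; 20 = 5·4 + 0 → gcd = 4; 112 = 4·28.
Back-substitution yields 275684·(244) + 5236·(-12847) = 4, so one solution is m = 244·28 = 6832, n = -12847·28 = -359716.
Solutions in m differ by 5236/4 = 1309; the one in [0, 1309) is 6832 mod 1309 = 287.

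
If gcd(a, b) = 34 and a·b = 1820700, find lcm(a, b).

53550

gcd·lcm = product, so lcm = 1820700/34 = 53550.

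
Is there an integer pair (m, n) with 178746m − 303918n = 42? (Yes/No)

gcd(178746, 303918): 303918 = 1·178746 + 125172; 178746 = 1·125172 + 53574; 125172 = 2·53574 + 18024; 53574 = 2·18024 + 17526; 18024 = 1·17526 + 498; 17526 = 35·498 + 96; 498 = 5·96 + 18; 96 = 5·18 + 6; 18 = 3·6 + 0 → 6
6 divides 42, so a solution exists.

Yes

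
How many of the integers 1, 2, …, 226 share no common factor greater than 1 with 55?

165

55 = 5·11. Inclusion–exclusion on these primes:
226 − ⌊226/5⌋ − ⌊226/11⌋ + ⌊226/55⌋ = 165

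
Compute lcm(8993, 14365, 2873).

7599085

8993 = 17 · 23²; 14365 = 5 · 13² · 17; 2873 = 13² · 17
lcm takes max exponent of each prime: 5 · 13² · 17 · 23² = 7599085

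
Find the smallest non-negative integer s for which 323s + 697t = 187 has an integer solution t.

gcd(323, 697) = 17 (Euclid: 697 = 2·323 + 51; 323 = 6·51 + 17; 51 = 3·17 + 0), and 17 | 187.
Extended Euclid: 323·(13) + 697·(-6) = 17. Scale by 11: s₀ = 143.
General solution s = s₀ + 41k; reducing mod 41 gives s = 20 (and t = -9).

20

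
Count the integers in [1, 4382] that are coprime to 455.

2774

455 = 5·7·13. Inclusion–exclusion on these primes:
4382 − ⌊4382/5⌋ − ⌊4382/7⌋ − ⌊4382/13⌋ + ⌊4382/35⌋ + ⌊4382/65⌋ + ⌊4382/91⌋ − ⌊4382/455⌋ = 2774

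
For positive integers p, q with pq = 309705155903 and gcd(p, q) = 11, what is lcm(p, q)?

28155014173

gcd·lcm = product, so lcm = 309705155903/11 = 28155014173.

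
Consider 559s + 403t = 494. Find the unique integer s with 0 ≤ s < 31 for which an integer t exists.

Euclid: 559 = 1·403 + 156; 403 = 2·156 + 91; 156 = 1·91 + 65; 91 = 1·65 + 26; 65 = 2·26 + 13; 26 = 2·13 + 0 → gcd = 13; 494 = 13·38.
Back-substitution yields 559·(13) + 403·(-18) = 13, so one solution is s = 13·38 = 494, t = -18·38 = -684.
Solutions in s differ by 403/13 = 31; the one in [0, 31) is 494 mod 31 = 29.

29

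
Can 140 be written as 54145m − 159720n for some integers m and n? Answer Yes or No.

gcd(54145, 159720): 159720 = 2·54145 + 51430; 54145 = 1·51430 + 2715; 51430 = 18·2715 + 2560; 2715 = 1·2560 + 155; 2560 = 16·155 + 80; 155 = 1·80 + 75; 80 = 1·75 + 5; 75 = 15·5 + 0 → 5
5 divides 140, so a solution exists.

Yes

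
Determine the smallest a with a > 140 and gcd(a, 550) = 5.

145

550 = 5·110. Any a with gcd(a, 550) = 5 is a multiple of 5, say 5s, with s coprime to 110.
Need s > 140/5, so s ≥ 29. First s ≥ 29 with gcd(s, 110) = 1 is s = 29. Thus a = 5·29 = 145.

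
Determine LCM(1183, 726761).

1183 = 7 · 13²; 726761 = 7 · 47³
max exponents: 7 · 13² · 47³ = 122822609

122822609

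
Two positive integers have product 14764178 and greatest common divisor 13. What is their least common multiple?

Since gcd(u,v)·lcm(u,v) = uv, lcm = 14764178/13 = 1135706.

1135706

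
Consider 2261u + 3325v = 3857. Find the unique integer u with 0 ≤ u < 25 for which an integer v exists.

Euclid: 3325 = 1·2261 + 1064; 2261 = 2·1064 + 133; 1064 = 8·133 + 0 → gcd = 133; 3857 = 133·29.
Back-substitution yields 2261·(3) + 3325·(-2) = 133, so one solution is u = 3·29 = 87, v = -2·29 = -58.
Solutions in u differ by 3325/133 = 25; the one in [0, 25) is 87 mod 25 = 12.

12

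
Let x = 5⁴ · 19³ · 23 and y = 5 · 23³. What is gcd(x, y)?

115

min exponent per shared prime: 5 · 23 = 115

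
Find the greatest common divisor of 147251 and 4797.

147251 = 13 · 47 · 241
4797 = 3² · 13 · 41
Common: 13 = 13

13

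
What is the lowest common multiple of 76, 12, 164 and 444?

345876

76 = 2² · 19; 12 = 2² · 3; 164 = 2² · 41; 444 = 2² · 3 · 37
lcm takes max exponent of each prime: 2² · 3 · 19 · 37 · 41 = 345876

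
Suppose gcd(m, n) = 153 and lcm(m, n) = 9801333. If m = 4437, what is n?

337977

m·n = gcd·lcm = 153·9801333 = 1499603949, so n = 1499603949/4437 = 337977.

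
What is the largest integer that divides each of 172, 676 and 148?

4

172 = 2² · 43; 676 = 2² · 13²; 148 = 2² · 37
gcd takes min exponent of each prime: 2² = 4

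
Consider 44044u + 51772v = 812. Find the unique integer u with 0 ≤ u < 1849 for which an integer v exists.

gcd(44044, 51772) = 28 (Euclid: 51772 = 1·44044 + 7728; 44044 = 5·7728 + 5404; 7728 = 1·5404 + 2324; 5404 = 2·2324 + 756; 2324 = 3·756 + 56; 756 = 13·56 + 28; 56 = 2·28 + 0), and 28 | 812.
Extended Euclid: 44044·(891) + 51772·(-758) = 28. Scale by 29: u₀ = 25839.
General solution u = u₀ + 1849t; reducing mod 1849 gives u = 1802 (and v = -1533).

1802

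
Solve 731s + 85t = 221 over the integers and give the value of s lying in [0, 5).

Euclid: 731 = 8·85 + 51; 85 = 1·51 + 34; 51 = 1·34 + 17; 34 = 2·17 + 0 → gcd = 17; 221 = 17·13.
Back-substitution yields 731·(2) + 85·(-17) = 17, so one solution is s = 2·13 = 26, t = -17·13 = -221.
Solutions in s differ by 85/17 = 5; the one in [0, 5) is 26 mod 5 = 1.

1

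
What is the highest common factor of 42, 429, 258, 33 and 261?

gcd(42, 429): 429 = 10·42 + 9; 42 = 4·9 + 6; 9 = 1·6 + 3; 6 = 2·3 + 0 → 3
gcd(3, 258): 258 = 86·3 + 0 → 3
gcd(3, 33): 33 = 11·3 + 0 → 3
gcd(3, 261): 261 = 87·3 + 0 → 3

3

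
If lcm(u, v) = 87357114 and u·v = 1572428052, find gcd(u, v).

gcd·lcm = product, so gcd = 1572428052/87357114 = 18.

18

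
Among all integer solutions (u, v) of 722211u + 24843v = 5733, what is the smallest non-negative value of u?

130

Euclid: 722211 = 29·24843 + 1764; 24843 = 14·1764 + 147; 1764 = 12·147 + 0 → gcd = 147; 5733 = 147·39.
Back-substitution yields 722211·(-14) + 24843·(407) = 147, so one solution is u = -14·39 = -546, v = 407·39 = 15873.
Solutions in u differ by 24843/147 = 169; the one in [0, 169) is -546 mod 169 = 130.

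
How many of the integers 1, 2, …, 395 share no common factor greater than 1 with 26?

183

Prime factors of 26: 2, 13. Count integers ≤ 395 divisible by none of them.
By inclusion–exclusion: 395 − ⌊395/2⌋ − ⌊395/13⌋ + ⌊395/26⌋ = 183.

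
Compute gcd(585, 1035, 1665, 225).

45

gcd(585, 1035): 1035 = 1·585 + 450; 585 = 1·450 + 135; 450 = 3·135 + 45; 135 = 3·45 + 0 → 45
gcd(45, 1665): 1665 = 37·45 + 0 → 45
gcd(45, 225): 225 = 5·45 + 0 → 45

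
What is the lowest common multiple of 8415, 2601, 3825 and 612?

lcm(8415, 2601) = 8415·2601/gcd = 21887415/153 = 143055
lcm(143055, 3825) = 143055·3825/gcd = 547185375/765 = 715275
lcm(715275, 612) = 715275·612/gcd = 437748300/153 = 2861100

2861100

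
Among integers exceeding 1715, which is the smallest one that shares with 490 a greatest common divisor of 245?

2205

490 = 245·2. Any x with gcd(x, 490) = 245 is a multiple of 245, say 245s, with s coprime to 2.
Need s > 1715/245, so s ≥ 8. First s ≥ 8 with gcd(s, 2) = 1 is s = 9. Thus x = 245·9 = 2205.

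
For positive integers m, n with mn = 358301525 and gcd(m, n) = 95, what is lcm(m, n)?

3771595

For any two positive integers, gcd × lcm equals their product. Hence lcm = 358301525 / 95 = 3771595.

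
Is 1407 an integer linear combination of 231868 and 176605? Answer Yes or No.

No

gcd(231868, 176605): 231868 = 1·176605 + 55263; 176605 = 3·55263 + 10816; 55263 = 5·10816 + 1183; 10816 = 9·1183 + 169; 1183 = 7·169 + 0 → 169
169 does not divide 1407, so a solution does not exist.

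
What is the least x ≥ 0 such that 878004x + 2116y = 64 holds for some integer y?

Euclid: 878004 = 414·2116 + 1980; 2116 = 1·1980 + 136; 1980 = 14·136 + 76; 136 = 1·76 + 60; 76 = 1·60 + 16; 60 = 3·16 + 12; 16 = 1·12 + 4; 12 = 3·4 + 0 → gcd = 4; 64 = 4·16.
Back-substitution yields 878004·(140) + 2116·(-58091) = 4, so one solution is x = 140·16 = 2240, y = -58091·16 = -929456.
Solutions in x differ by 2116/4 = 529; the one in [0, 529) is 2240 mod 529 = 124.

124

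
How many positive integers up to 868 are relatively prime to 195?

195 = 3·5·13. Inclusion–exclusion on these primes:
868 − ⌊868/3⌋ − ⌊868/5⌋ − ⌊868/13⌋ + ⌊868/15⌋ + ⌊868/39⌋ + ⌊868/65⌋ − ⌊868/195⌋ = 428

428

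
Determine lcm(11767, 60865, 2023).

29568764785

lcm(11767, 60865) = 11767·60865/gcd = 716198455/7 = 102314065
lcm(102314065, 2023) = 102314065·2023/gcd = 206981353495/7 = 29568764785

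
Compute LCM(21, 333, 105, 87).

21 = 3 · 7; 333 = 3² · 37; 105 = 3 · 5 · 7; 87 = 3 · 29
lcm takes max exponent of each prime: 3² · 5 · 7 · 29 · 37 = 337995

337995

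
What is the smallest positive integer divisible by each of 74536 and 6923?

gcd first: 74536 = 10·6923 + 5306; 6923 = 1·5306 + 1617; 5306 = 3·1617 + 455; 1617 = 3·455 + 252; 455 = 1·252 + 203; 252 = 1·203 + 49; 203 = 4·49 + 7; 49 = 7·7 + 0 → gcd = 7
lcm = 74536·6923/gcd = 516012728/7 = 73716104

73716104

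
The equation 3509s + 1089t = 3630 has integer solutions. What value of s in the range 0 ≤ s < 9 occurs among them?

gcd(3509, 1089) = 121 (Euclid: 3509 = 3·1089 + 242; 1089 = 4·242 + 121; 242 = 2·121 + 0), and 121 | 3630.
Extended Euclid: 3509·(-4) + 1089·(13) = 121. Scale by 30: s₀ = -120.
General solution s = s₀ + 9k; reducing mod 9 gives s = 6 (and t = -16).

6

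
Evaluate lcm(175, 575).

175 = 5² · 7; 575 = 5² · 23
max exponents: 5² · 7 · 23 = 4025

4025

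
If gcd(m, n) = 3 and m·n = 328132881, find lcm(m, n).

gcd·lcm = product, so lcm = 328132881/3 = 109377627.

109377627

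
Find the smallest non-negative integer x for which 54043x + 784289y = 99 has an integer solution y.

26514

gcd(54043, 784289) = 11 (Euclid: 784289 = 14·54043 + 27687; 54043 = 1·27687 + 26356; 27687 = 1·26356 + 1331; 26356 = 19·1331 + 1067; 1331 = 1·1067 + 264; 1067 = 4·264 + 11; 264 = 24·11 + 0), and 11 | 99.
Extended Euclid: 54043·(2946) + 784289·(-203) = 11. Scale by 9: x₀ = 26514.
General solution x = x₀ + 71299t; reducing mod 71299 gives x = 26514 (and y = -1827).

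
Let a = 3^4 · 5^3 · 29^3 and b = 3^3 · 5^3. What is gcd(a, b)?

min exponent per shared prime: 3^3 · 5^3 = 3375

3375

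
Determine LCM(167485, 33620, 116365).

639252058420

167485 = 5 · 19 · 41 · 43; 33620 = 2² · 5 · 41²; 116365 = 5 · 17 · 37²
lcm takes max exponent of each prime: 2² · 5 · 17 · 19 · 37² · 41² · 43 = 639252058420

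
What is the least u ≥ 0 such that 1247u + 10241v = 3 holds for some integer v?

Euclid: 10241 = 8·1247 + 265; 1247 = 4·265 + 187; 265 = 1·187 + 78; 187 = 2·78 + 31; 78 = 2·31 + 16; 31 = 1·16 + 15; 16 = 1·15 + 1; 15 = 15·1 + 0 → gcd = 1; 3 = 1·3.
Back-substitution yields 1247·(-657) + 10241·(80) = 1, so one solution is u = -657·3 = -1971, v = 80·3 = 240.
Solutions in u differ by 10241/1 = 10241; the one in [0, 10241) is -1971 mod 10241 = 8270.

8270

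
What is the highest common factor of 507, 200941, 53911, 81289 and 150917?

gcd(507, 200941): 200941 = 396·507 + 169; 507 = 3·169 + 0 → 169
gcd(169, 53911): 53911 = 319·169 + 0 → 169
gcd(169, 81289): 81289 = 481·169 + 0 → 169
gcd(169, 150917): 150917 = 893·169 + 0 → 169

169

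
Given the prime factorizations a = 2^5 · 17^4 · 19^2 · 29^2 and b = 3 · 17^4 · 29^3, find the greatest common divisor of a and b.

70241161

min exponent per shared prime: 17^4 · 29^2 = 70241161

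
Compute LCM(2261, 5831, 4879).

4542349

lcm(2261, 5831) = 2261·5831/gcd = 13183891/119 = 110789
lcm(110789, 4879) = 110789·4879/gcd = 540539531/119 = 4542349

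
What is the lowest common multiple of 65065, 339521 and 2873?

317452135

65065 = 5 · 7 · 11 · 13²; 339521 = 7² · 13² · 41; 2873 = 13² · 17
lcm takes max exponent of each prime: 5 · 7² · 11 · 13² · 17 · 41 = 317452135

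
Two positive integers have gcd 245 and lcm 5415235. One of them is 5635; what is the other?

Using mn = gcd(m,n)·lcm(m,n) = 245·5415235 = 1326732575, we get n = 1326732575/5635 = 235445.

235445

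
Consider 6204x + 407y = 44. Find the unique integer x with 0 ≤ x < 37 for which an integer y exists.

21

Reduce mod 407: 6204x ≡ 44 (mod 407). With g = gcd(6204, 407) = 11 dividing 44, divide through: 564x ≡ 4 (mod 37).
Since gcd(564, 37) = 1, x ≡ 4·(564)⁻¹ ≡ 21 (mod 37). Smallest non-negative: 21.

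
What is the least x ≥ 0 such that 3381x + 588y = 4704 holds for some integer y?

Reduce mod 588: 3381x ≡ 4704 (mod 588). With g = gcd(3381, 588) = 147 dividing 4704, divide through: 23x ≡ 32 (mod 4).
Since gcd(23, 4) = 1, x ≡ 32·(23)⁻¹ ≡ 0 (mod 4). Smallest non-negative: 0.

0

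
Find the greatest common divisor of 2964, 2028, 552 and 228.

12

gcd(2964, 2028): 2964 = 1·2028 + 936; 2028 = 2·936 + 156; 936 = 6·156 + 0 → 156
gcd(156, 552): 552 = 3·156 + 84; 156 = 1·84 + 72; 84 = 1·72 + 12; 72 = 6·12 + 0 → 12
gcd(12, 228): 228 = 19·12 + 0 → 12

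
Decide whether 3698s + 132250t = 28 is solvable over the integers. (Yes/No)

gcd(3698, 132250): 132250 = 35·3698 + 2820; 3698 = 1·2820 + 878; 2820 = 3·878 + 186; 878 = 4·186 + 134; 186 = 1·134 + 52; 134 = 2·52 + 30; 52 = 1·30 + 22; 30 = 1·22 + 8; 22 = 2·8 + 6; 8 = 1·6 + 2; 6 = 3·2 + 0 → 2
2 divides 28, so a solution exists.

Yes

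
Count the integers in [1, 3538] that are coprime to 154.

1378

Prime factors of 154: 2, 7, 11. Count integers ≤ 3538 divisible by none of them.
By inclusion–exclusion: 3538 − ⌊3538/2⌋ − ⌊3538/7⌋ − ⌊3538/11⌋ + ⌊3538/14⌋ + ⌊3538/22⌋ + ⌊3538/77⌋ − ⌊3538/154⌋ = 1378.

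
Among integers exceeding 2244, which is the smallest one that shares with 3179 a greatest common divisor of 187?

2431

gcd(t, 3179) = 187 forces 187 | t; write t = 187s. Then gcd(187s, 187·17) = 187·gcd(s, 17), so need gcd(s, 17) = 1.
187s > 2244 gives s ≥ 13. The least s ≥ 13 coprime to 17 is 13, so t = 187·13 = 2431.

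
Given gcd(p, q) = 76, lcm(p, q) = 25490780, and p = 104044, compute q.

18620

Using pq = gcd(p,q)·lcm(p,q) = 76·25490780 = 1937299280, we get q = 1937299280/104044 = 18620.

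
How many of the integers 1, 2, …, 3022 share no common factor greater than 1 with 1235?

Prime factors of 1235: 5, 13, 19. Count integers ≤ 3022 divisible by none of them.
By inclusion–exclusion: 3022 − ⌊3022/5⌋ − ⌊3022/13⌋ − ⌊3022/19⌋ + ⌊3022/65⌋ + ⌊3022/95⌋ + ⌊3022/247⌋ − ⌊3022/1235⌋ = 2114.

2114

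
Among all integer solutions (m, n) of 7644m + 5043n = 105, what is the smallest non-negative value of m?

Euclid: 7644 = 1·5043 + 2601; 5043 = 1·2601 + 2442; 2601 = 1·2442 + 159; 2442 = 15·159 + 57; 159 = 2·57 + 45; 57 = 1·45 + 12; 45 = 3·12 + 9; 12 = 1·9 + 3; 9 = 3·3 + 0 → gcd = 3; 105 = 3·35.
Back-substitution yields 7644·(-444) + 5043·(673) = 3, so one solution is m = -444·35 = -15540, n = 673·35 = 23555.
Solutions in m differ by 5043/3 = 1681; the one in [0, 1681) is -15540 mod 1681 = 1270.

1270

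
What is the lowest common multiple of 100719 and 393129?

100719 = 3² · 19² · 31; 393129 = 3² · 11² · 19²
max exponents: 3² · 11² · 19² · 31 = 12186999

12186999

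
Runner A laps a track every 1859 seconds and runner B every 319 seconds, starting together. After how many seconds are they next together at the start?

53911

gcd first: 1859 = 5·319 + 264; 319 = 1·264 + 55; 264 = 4·55 + 44; 55 = 1·44 + 11; 44 = 4·11 + 0 → gcd = 11
lcm = 1859·319/gcd = 593021/11 = 53911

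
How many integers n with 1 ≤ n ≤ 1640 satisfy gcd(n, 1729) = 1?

Prime factors of 1729: 7, 13, 19. Count integers ≤ 1640 divisible by none of them.
By inclusion–exclusion: 1640 − ⌊1640/7⌋ − ⌊1640/13⌋ − ⌊1640/19⌋ + ⌊1640/91⌋ + ⌊1640/133⌋ + ⌊1640/247⌋ − ⌊1640/1729⌋ = 1230.

1230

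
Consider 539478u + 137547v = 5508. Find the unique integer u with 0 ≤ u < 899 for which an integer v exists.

693

Euclid: 539478 = 3·137547 + 126837; 137547 = 1·126837 + 10710; 126837 = 11·10710 + 9027; 10710 = 1·9027 + 1683; 9027 = 5·1683 + 612; 1683 = 2·612 + 459; 612 = 1·459 + 153; 459 = 3·153 + 0 → gcd = 153; 5508 = 153·36.
Back-substitution yields 539478·(244) + 137547·(-957) = 153, so one solution is u = 244·36 = 8784, v = -957·36 = -34452.
Solutions in u differ by 137547/153 = 899; the one in [0, 899) is 8784 mod 899 = 693.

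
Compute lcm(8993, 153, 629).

lcm(8993, 153) = 8993·153/gcd = 1375929/17 = 80937
lcm(80937, 629) = 80937·629/gcd = 50909373/17 = 2994669

2994669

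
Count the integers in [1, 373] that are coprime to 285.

Prime factors of 285: 3, 5, 19. Count integers ≤ 373 divisible by none of them.
By inclusion–exclusion: 373 − ⌊373/3⌋ − ⌊373/5⌋ − ⌊373/19⌋ + ⌊373/15⌋ + ⌊373/57⌋ + ⌊373/95⌋ − ⌊373/285⌋ = 188.

188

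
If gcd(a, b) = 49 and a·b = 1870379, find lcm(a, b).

gcd·lcm = product, so lcm = 1870379/49 = 38171.

38171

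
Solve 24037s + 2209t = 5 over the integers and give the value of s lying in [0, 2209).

gcd(24037, 2209) = 1 (Euclid: 24037 = 10·2209 + 1947; 2209 = 1·1947 + 262; 1947 = 7·262 + 113; 262 = 2·113 + 36; 113 = 3·36 + 5; 36 = 7·5 + 1; 5 = 5·1 + 0), and 1 | 5.
Extended Euclid: 24037·(-430) + 2209·(4679) = 1. Scale by 5: s₀ = -2150.
General solution s = s₀ + 2209k; reducing mod 2209 gives s = 59 (and t = -642).

59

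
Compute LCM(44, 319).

44 = 2² · 11; 319 = 11 · 29
max exponents: 2² · 11 · 29 = 1276

1276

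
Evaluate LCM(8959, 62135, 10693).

lcm(8959, 62135) = 8959·62135/gcd = 556667465/289 = 1926185
lcm(1926185, 10693) = 1926185·10693/gcd = 20596696205/289 = 71268845

71268845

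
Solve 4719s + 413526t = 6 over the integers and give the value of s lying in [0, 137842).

120316

Euclid: 413526 = 87·4719 + 2973; 4719 = 1·2973 + 1746; 2973 = 1·1746 + 1227; 1746 = 1·1227 + 519; 1227 = 2·519 + 189; 519 = 2·189 + 141; 189 = 1·141 + 48; 141 = 2·48 + 45; 48 = 1·45 + 3; 45 = 15·3 + 0 → gcd = 3; 6 = 3·2.
Back-substitution yields 4719·(-8763) + 413526·(100) = 3, so one solution is s = -8763·2 = -17526, t = 100·2 = 200.
Solutions in s differ by 413526/3 = 137842; the one in [0, 137842) is -17526 mod 137842 = 120316.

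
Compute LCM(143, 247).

2717

gcd first: 247 = 1·143 + 104; 143 = 1·104 + 39; 104 = 2·39 + 26; 39 = 1·26 + 13; 26 = 2·13 + 0 → gcd = 13
lcm = 143·247/gcd = 35321/13 = 2717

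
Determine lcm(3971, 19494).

3971 = 11 · 19²; 19494 = 2 · 3³ · 19²
max exponents: 2 · 3³ · 11 · 19² = 214434

214434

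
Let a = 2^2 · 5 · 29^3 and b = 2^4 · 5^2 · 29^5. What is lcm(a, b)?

max exponent per prime: 2^4 · 5^2 · 29^5 = 8204459600

8204459600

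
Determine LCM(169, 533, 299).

159367

169 = 13²; 533 = 13 · 41; 299 = 13 · 23
lcm takes max exponent of each prime: 13² · 23 · 41 = 159367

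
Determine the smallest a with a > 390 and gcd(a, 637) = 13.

Multiples of 13 above 390: 13·31, 13·32, … . Need the cofactor coprime to 637/13 = 49.
Checking s = 31, 32, … the first with gcd(s, 49) = 1 is s = 31, giving 403.

403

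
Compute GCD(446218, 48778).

2

446218 = 2 · 47² · 101
48778 = 2 · 29³
Common: 2 = 2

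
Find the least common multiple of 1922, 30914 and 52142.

1922 = 2 · 31²; 30914 = 2 · 13 · 29 · 41; 52142 = 2 · 29² · 31
lcm takes max exponent of each prime: 2 · 13 · 29² · 31² · 41 = 861542266

861542266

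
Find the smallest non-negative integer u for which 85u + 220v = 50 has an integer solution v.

Euclid: 220 = 2·85 + 50; 85 = 1·50 + 35; 50 = 1·35 + 15; 35 = 2·15 + 5; 15 = 3·5 + 0 → gcd = 5; 50 = 5·10.
Back-substitution yields 85·(13) + 220·(-5) = 5, so one solution is u = 13·10 = 130, v = -5·10 = -50.
Solutions in u differ by 220/5 = 44; the one in [0, 44) is 130 mod 44 = 42.

42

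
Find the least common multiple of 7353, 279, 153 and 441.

7353 = 3² · 19 · 43; 279 = 3² · 31; 153 = 3² · 17; 441 = 3² · 7²
lcm takes max exponent of each prime: 3² · 7² · 17 · 19 · 31 · 43 = 189876519

189876519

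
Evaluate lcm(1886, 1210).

gcd first: 1886 = 1·1210 + 676; 1210 = 1·676 + 534; 676 = 1·534 + 142; 534 = 3·142 + 108; 142 = 1·108 + 34; 108 = 3·34 + 6; 34 = 5·6 + 4; 6 = 1·4 + 2; 4 = 2·2 + 0 → gcd = 2
lcm = 1886·1210/gcd = 2282060/2 = 1141030

1141030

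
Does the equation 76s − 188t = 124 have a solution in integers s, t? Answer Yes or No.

By Bézout, 76s − 188t = 124 has integer solutions iff gcd(76, 188) | 124.
Euclid: 188 = 2·76 + 36; 76 = 2·36 + 4; 36 = 9·4 + 0. gcd = 4; 124 mod 4 = 0. Yes.

Yes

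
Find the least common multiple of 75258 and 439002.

1835467362

75258 = 2 · 3² · 37 · 113; 439002 = 2 · 3² · 29³
max exponents: 2 · 3² · 29³ · 37 · 113 = 1835467362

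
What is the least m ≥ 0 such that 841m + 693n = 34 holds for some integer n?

328

gcd(841, 693) = 1 (Euclid: 841 = 1·693 + 148; 693 = 4·148 + 101; 148 = 1·101 + 47; 101 = 2·47 + 7; 47 = 6·7 + 5; 7 = 1·5 + 2; 5 = 2·2 + 1; 2 = 2·1 + 0), and 1 | 34.
Extended Euclid: 841·(295) + 693·(-358) = 1. Scale by 34: m₀ = 10030.
General solution m = m₀ + 693t; reducing mod 693 gives m = 328 (and n = -398).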